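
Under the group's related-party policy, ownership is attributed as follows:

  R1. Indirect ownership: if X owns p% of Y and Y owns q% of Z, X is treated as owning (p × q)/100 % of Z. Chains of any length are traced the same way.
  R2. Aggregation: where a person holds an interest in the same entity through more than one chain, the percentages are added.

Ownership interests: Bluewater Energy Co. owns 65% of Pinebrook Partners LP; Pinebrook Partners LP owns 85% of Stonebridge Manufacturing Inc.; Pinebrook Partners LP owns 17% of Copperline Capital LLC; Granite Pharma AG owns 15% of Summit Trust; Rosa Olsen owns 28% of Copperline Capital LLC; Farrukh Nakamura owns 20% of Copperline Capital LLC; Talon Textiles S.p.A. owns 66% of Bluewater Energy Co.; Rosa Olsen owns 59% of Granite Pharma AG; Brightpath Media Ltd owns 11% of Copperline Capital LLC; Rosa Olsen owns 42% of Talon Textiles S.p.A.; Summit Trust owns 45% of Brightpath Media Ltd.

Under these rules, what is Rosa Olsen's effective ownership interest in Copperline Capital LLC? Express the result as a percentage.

31.501135%

Chain via Granite Pharma AG → Summit Trust → Brightpath Media Ltd (R1): 59% × 15% × 45% × 11% = 0.438075% of Copperline Capital LLC.
Chain via Talon Textiles S.p.A. → Bluewater Energy Co. → Pinebrook Partners LP (R1): 42% × 66% × 65% × 17% = 3.06306% of Copperline Capital LLC.
Direct interest in Copperline Capital LLC: 28%.
Aggregating (R2): 0.438075% + 3.06306% + 28% = 31.501135%.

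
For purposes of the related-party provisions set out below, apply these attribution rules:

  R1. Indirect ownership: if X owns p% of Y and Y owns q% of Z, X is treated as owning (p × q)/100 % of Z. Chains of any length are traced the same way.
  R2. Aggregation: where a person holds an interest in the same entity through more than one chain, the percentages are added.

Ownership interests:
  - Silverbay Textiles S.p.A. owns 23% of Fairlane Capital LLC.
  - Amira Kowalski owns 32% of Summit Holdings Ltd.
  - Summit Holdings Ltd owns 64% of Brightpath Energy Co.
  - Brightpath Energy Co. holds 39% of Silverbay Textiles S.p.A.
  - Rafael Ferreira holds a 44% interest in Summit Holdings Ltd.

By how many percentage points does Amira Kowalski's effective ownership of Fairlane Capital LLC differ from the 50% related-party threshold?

48.162944

Chain via Summit Holdings Ltd → Brightpath Energy Co. → Silverbay Textiles S.p.A. (R1): 32% × 64% × 39% × 23% = 1.837056% of Fairlane Capital LLC.
1.837056% falls short of the 50% threshold by 48.162944 percentage points.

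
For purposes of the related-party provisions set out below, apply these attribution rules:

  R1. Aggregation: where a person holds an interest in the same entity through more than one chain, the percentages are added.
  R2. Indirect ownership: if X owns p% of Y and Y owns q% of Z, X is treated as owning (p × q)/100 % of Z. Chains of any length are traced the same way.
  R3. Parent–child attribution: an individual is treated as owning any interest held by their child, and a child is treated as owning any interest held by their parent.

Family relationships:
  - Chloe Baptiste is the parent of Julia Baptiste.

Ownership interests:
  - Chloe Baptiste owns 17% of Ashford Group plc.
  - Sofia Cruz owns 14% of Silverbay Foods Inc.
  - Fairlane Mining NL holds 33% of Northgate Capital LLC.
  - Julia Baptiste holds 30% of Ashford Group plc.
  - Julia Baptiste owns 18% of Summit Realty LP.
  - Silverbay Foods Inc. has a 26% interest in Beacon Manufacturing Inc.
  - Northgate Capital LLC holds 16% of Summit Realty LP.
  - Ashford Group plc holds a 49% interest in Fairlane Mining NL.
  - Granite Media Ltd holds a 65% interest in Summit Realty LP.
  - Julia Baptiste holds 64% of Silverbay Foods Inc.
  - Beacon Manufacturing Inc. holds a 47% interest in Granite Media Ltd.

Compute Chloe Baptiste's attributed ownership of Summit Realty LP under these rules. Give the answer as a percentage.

By parent–child attribution (R3), Chloe Baptiste is treated as also owning Julia Baptiste's interest in Ashford Group plc, giving 17% + 30% = 47%.
By parent–child attribution (R3), Chloe Baptiste is treated as owning Julia Baptiste's 64% interest in Silverbay Foods Inc.
By parent–child attribution (R3), Chloe Baptiste is treated as owning Julia Baptiste's 18% interest in Summit Realty LP.
Chain via Ashford Group plc → Fairlane Mining NL → Northgate Capital LLC (R2): 47% × 49% × 33% × 16% = 1.215984% of Summit Realty LP.
Chain via Silverbay Foods Inc. → Beacon Manufacturing Inc. → Granite Media Ltd (R2): 64% × 26% × 47% × 65% = 5.08352% of Summit Realty LP.
Direct interest in Summit Realty LP: 18%.
Aggregating (R1): 1.215984% + 5.08352% + 18% = 24.299504%.

24.299504%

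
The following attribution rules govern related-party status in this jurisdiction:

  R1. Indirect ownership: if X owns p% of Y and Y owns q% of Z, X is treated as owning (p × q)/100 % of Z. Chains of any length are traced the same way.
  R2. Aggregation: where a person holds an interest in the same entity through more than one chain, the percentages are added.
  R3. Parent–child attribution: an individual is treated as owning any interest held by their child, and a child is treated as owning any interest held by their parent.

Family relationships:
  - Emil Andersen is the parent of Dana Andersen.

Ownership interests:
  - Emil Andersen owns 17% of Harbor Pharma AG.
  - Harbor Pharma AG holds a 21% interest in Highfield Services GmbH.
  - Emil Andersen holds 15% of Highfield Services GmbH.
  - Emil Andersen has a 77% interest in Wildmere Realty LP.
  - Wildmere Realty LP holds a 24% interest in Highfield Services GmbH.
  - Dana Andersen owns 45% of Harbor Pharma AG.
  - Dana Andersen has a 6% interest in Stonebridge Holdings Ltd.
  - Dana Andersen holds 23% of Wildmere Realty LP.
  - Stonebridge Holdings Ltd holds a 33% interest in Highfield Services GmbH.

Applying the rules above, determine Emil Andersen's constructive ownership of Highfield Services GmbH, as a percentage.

By parent–child attribution (R3), Emil Andersen is treated as also owning Dana Andersen's interest in Wildmere Realty LP, giving 77% + 23% = 100%.
By parent–child attribution (R3), Emil Andersen is treated as also owning Dana Andersen's interest in Harbor Pharma AG, giving 17% + 45% = 62%.
By parent–child attribution (R3), Emil Andersen is treated as owning Dana Andersen's 6% interest in Stonebridge Holdings Ltd.
Chain via Wildmere Realty LP (R1): 100% × 24% = 24% of Highfield Services GmbH.
Chain via Harbor Pharma AG (R1): 62% × 21% = 13.02% of Highfield Services GmbH.
Direct interest in Highfield Services GmbH: 15%.
Chain via Stonebridge Holdings Ltd (R1): 6% × 33% = 1.98% of Highfield Services GmbH.
Aggregating (R2): 24% + 13.02% + 15% + 1.98% = 54%.

54%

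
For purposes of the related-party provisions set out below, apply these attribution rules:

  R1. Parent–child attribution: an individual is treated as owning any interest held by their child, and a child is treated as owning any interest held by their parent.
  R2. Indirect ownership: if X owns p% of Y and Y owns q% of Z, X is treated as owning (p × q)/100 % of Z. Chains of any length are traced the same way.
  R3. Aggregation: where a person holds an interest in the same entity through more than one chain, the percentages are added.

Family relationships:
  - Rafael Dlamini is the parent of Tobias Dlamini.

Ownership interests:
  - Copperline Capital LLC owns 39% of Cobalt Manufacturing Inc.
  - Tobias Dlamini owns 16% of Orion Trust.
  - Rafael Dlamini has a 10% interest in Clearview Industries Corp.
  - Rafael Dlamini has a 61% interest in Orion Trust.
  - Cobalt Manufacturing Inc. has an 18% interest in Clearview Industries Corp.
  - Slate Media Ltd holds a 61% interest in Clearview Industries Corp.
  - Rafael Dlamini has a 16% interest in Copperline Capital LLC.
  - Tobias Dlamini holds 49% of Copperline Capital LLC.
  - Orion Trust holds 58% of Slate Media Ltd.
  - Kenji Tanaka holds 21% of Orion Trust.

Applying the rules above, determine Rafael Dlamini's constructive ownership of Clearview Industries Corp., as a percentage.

By parent–child attribution (R1), Rafael Dlamini is treated as also owning Tobias Dlamini's interest in Copperline Capital LLC, giving 16% + 49% = 65%.
By parent–child attribution (R1), Rafael Dlamini is treated as also owning Tobias Dlamini's interest in Orion Trust, giving 61% + 16% = 77%.
Chain via Copperline Capital LLC → Cobalt Manufacturing Inc. (R2): 65% × 39% × 18% = 4.563% of Clearview Industries Corp.
Chain via Orion Trust → Slate Media Ltd (R2): 77% × 58% × 61% = 27.2426% of Clearview Industries Corp.
Direct interest in Clearview Industries Corp: 10%.
Aggregating (R3): 4.563% + 27.2426% + 10% = 41.8056%.

41.8056%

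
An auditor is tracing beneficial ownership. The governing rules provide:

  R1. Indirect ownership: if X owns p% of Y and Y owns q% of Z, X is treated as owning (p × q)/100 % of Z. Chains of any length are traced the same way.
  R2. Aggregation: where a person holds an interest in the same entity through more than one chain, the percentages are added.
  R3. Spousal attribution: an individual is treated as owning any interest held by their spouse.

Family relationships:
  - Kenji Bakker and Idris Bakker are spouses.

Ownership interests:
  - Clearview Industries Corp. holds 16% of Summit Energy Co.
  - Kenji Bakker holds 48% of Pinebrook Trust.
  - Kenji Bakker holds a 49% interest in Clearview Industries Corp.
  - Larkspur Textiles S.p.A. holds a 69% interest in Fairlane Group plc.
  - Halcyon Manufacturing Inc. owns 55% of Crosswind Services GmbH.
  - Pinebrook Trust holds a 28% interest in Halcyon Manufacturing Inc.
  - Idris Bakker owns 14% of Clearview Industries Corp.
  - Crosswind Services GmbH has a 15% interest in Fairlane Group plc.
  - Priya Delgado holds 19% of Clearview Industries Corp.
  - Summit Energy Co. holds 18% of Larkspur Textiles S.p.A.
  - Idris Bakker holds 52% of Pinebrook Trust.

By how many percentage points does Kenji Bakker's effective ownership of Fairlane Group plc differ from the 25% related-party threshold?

By spousal attribution (R3), Kenji Bakker is treated as also owning Idris Bakker's interest in Pinebrook Trust, giving 48% + 52% = 100%.
By spousal attribution (R3), Kenji Bakker is treated as also owning Idris Bakker's interest in Clearview Industries Corp, giving 49% + 14% = 63%.
Chain via Pinebrook Trust → Halcyon Manufacturing Inc. → Crosswind Services GmbH (R1): 100% × 28% × 55% × 15% = 2.31% of Fairlane Group plc.
Chain via Clearview Industries Corp. → Summit Energy Co. → Larkspur Textiles S.p.A. (R1): 63% × 16% × 18% × 69% = 1.251936% of Fairlane Group plc.
Aggregating (R2): 2.31% + 1.251936% = 3.561936%.
3.561936% falls short of the 25% threshold by 21.438064 percentage points.

21.438064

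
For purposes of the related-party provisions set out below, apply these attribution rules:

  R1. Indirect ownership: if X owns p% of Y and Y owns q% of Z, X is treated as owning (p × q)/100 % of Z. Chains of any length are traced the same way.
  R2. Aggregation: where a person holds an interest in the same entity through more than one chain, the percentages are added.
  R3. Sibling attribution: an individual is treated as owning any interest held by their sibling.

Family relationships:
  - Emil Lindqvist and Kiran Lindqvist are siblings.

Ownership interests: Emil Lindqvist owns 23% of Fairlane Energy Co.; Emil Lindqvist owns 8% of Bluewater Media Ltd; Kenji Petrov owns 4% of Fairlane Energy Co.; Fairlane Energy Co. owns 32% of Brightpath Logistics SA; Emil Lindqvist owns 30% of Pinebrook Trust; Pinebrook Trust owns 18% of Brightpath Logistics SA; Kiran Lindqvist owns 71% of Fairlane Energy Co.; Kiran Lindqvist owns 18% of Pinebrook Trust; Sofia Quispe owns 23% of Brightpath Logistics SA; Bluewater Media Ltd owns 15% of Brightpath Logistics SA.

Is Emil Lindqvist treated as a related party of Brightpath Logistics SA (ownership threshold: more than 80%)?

No

By sibling attribution (R3), Emil Lindqvist is treated as also owning Kiran Lindqvist's interest in Fairlane Energy Co, giving 23% + 71% = 94%.
By sibling attribution (R3), Emil Lindqvist is treated as also owning Kiran Lindqvist's interest in Pinebrook Trust, giving 30% + 18% = 48%.
Chain via Fairlane Energy Co. (R1): 94% × 32% = 30.08% of Brightpath Logistics SA.
Chain via Pinebrook Trust (R1): 48% × 18% = 8.64% of Brightpath Logistics SA.
Chain via Bluewater Media Ltd (R1): 8% × 15% = 1.2% of Brightpath Logistics SA.
Aggregating (R2): 30.08% + 8.64% + 1.2% = 39.92%.
39.92% does not exceed the 80% threshold, so Emil is not a related party to Brightpath Logistics SA.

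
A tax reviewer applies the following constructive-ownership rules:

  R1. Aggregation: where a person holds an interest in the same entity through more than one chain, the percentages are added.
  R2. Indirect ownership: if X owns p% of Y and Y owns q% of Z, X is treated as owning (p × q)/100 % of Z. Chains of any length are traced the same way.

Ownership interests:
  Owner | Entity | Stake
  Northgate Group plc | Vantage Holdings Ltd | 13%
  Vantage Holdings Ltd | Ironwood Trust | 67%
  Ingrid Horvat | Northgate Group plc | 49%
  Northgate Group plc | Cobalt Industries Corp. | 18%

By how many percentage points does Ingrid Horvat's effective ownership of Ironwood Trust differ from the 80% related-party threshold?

75.7321

Chain via Northgate Group plc → Vantage Holdings Ltd (R2): 49% × 13% × 67% = 4.2679% of Ironwood Trust.
4.2679% falls short of the 80% threshold by 75.7321 percentage points.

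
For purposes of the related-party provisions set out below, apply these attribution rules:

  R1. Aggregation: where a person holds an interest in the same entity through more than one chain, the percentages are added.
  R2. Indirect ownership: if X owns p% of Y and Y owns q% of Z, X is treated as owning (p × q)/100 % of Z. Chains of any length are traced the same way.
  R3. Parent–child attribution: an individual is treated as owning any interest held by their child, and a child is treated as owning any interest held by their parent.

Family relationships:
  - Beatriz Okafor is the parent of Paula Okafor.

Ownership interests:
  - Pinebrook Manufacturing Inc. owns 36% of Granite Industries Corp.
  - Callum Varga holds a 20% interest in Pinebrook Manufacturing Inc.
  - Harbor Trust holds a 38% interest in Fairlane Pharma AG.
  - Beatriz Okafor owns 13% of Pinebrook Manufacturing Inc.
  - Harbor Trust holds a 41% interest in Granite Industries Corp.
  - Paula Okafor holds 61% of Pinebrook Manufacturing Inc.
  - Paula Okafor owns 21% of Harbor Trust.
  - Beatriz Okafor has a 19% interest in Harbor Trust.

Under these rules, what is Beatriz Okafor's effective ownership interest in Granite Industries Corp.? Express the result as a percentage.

By parent–child attribution (R3), Beatriz Okafor is treated as also owning Paula Okafor's interest in Harbor Trust, giving 19% + 21% = 40%.
By parent–child attribution (R3), Beatriz Okafor is treated as also owning Paula Okafor's interest in Pinebrook Manufacturing Inc, giving 13% + 61% = 74%.
Chain via Harbor Trust (R2): 40% × 41% = 16.4% of Granite Industries Corp.
Chain via Pinebrook Manufacturing Inc. (R2): 74% × 36% = 26.64% of Granite Industries Corp.
Aggregating (R1): 16.4% + 26.64% = 43.04%.

43.04%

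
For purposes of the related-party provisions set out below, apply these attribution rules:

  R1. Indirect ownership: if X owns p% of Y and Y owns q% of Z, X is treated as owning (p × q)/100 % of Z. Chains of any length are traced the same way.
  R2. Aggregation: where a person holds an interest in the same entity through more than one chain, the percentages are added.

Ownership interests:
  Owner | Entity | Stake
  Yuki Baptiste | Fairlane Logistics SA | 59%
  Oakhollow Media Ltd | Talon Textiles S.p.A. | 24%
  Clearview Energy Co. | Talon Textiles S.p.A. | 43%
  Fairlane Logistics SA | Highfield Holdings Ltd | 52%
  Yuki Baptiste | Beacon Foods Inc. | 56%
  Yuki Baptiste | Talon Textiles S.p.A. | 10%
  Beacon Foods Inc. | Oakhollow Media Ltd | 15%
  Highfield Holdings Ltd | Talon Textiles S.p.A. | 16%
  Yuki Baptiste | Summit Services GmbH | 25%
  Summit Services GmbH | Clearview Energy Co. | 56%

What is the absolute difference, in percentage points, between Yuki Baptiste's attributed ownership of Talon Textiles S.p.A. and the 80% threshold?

Chain via Summit Services GmbH → Clearview Energy Co. (R1): 25% × 56% × 43% = 6.02% of Talon Textiles S.p.A.
Chain via Beacon Foods Inc. → Oakhollow Media Ltd (R1): 56% × 15% × 24% = 2.016% of Talon Textiles S.p.A.
Chain via Fairlane Logistics SA → Highfield Holdings Ltd (R1): 59% × 52% × 16% = 4.9088% of Talon Textiles S.p.A.
Direct interest in Talon Textiles S.p.A: 10%.
Aggregating (R2): 6.02% + 2.016% + 4.9088% + 10% = 22.9448%.
22.9448% falls short of the 80% threshold by 57.0552 percentage points.

57.0552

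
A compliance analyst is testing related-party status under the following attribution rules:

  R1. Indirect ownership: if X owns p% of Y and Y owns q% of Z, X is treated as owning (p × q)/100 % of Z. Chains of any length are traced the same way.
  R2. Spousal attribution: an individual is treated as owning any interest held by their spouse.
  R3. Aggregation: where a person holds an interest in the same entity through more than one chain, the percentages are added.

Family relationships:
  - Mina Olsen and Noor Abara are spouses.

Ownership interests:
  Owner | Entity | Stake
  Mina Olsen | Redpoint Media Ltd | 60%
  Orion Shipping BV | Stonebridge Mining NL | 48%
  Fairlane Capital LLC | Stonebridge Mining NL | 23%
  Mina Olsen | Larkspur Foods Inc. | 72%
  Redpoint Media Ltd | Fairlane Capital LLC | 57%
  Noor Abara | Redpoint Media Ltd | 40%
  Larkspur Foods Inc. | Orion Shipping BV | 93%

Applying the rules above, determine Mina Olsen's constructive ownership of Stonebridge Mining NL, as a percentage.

45.2508%

By spousal attribution (R2), Mina Olsen is treated as also owning Noor Abara's interest in Redpoint Media Ltd, giving 60% + 40% = 100%.
Chain via Redpoint Media Ltd → Fairlane Capital LLC (R1): 100% × 57% × 23% = 13.11% of Stonebridge Mining NL.
Chain via Larkspur Foods Inc. → Orion Shipping BV (R1): 72% × 93% × 48% = 32.1408% of Stonebridge Mining NL.
Aggregating (R3): 13.11% + 32.1408% = 45.2508%.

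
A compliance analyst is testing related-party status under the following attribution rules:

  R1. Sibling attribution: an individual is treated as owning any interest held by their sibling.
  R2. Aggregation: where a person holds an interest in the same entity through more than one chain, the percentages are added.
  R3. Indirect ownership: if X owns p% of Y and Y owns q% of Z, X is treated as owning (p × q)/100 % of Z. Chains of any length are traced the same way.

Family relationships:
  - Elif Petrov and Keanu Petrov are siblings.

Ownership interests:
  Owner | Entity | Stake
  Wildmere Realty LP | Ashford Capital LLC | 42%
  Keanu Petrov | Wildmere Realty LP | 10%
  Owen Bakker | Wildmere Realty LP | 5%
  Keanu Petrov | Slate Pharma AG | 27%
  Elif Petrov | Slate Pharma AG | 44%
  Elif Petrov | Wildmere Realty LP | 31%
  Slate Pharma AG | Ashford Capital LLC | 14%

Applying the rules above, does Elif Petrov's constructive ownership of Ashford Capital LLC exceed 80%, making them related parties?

No

By sibling attribution (R1), Elif Petrov is treated as also owning Keanu Petrov's interest in Wildmere Realty LP, giving 31% + 10% = 41%.
By sibling attribution (R1), Elif Petrov is treated as also owning Keanu Petrov's interest in Slate Pharma AG, giving 44% + 27% = 71%.
Chain via Wildmere Realty LP (R3): 41% × 42% = 17.22% of Ashford Capital LLC.
Chain via Slate Pharma AG (R3): 71% × 14% = 9.94% of Ashford Capital LLC.
Aggregating (R2): 17.22% + 9.94% = 27.16%.
27.16% does not exceed the 80% threshold, so Elif is not a related party to Ashford Capital LLC.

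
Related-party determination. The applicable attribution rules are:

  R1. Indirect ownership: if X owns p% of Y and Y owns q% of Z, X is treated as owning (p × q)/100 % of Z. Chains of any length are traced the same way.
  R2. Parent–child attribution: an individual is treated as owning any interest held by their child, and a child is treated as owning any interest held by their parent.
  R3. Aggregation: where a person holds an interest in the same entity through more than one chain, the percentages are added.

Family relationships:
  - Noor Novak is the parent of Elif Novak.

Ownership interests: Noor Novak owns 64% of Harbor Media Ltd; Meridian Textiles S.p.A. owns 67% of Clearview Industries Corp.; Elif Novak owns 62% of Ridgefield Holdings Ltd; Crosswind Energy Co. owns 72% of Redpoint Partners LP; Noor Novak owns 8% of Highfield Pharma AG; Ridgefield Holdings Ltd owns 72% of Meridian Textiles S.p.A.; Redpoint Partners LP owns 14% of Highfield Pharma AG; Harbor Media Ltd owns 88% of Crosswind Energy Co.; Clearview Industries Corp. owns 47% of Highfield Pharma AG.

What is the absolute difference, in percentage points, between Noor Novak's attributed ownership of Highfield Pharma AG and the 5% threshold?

22.734192

By parent–child attribution (R2), Noor Novak is treated as owning Elif Novak's 62% interest in Ridgefield Holdings Ltd.
Chain via Harbor Media Ltd → Crosswind Energy Co. → Redpoint Partners LP (R1): 64% × 88% × 72% × 14% = 5.677056% of Highfield Pharma AG.
Direct interest in Highfield Pharma AG: 8%.
Chain via Ridgefield Holdings Ltd → Meridian Textiles S.p.A. → Clearview Industries Corp. (R1): 62% × 72% × 67% × 47% = 14.057136% of Highfield Pharma AG.
Aggregating (R3): 5.677056% + 8% + 14.057136% = 27.734192%.
27.734192% exceeds the 5% threshold by 22.734192 percentage points.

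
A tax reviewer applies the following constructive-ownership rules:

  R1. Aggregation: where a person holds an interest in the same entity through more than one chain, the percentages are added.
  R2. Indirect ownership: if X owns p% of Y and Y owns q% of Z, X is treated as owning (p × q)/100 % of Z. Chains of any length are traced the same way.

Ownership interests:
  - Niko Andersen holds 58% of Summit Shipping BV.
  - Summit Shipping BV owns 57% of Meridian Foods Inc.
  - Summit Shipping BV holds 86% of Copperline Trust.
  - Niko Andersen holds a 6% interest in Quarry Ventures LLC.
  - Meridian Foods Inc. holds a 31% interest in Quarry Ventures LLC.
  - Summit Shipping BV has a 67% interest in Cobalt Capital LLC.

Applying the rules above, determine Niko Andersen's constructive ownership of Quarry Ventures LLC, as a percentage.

16.2486%

Chain via Summit Shipping BV → Meridian Foods Inc. (R2): 58% × 57% × 31% = 10.2486% of Quarry Ventures LLC.
Direct interest in Quarry Ventures LLC: 6%.
Aggregating (R1): 10.2486% + 6% = 16.2486%.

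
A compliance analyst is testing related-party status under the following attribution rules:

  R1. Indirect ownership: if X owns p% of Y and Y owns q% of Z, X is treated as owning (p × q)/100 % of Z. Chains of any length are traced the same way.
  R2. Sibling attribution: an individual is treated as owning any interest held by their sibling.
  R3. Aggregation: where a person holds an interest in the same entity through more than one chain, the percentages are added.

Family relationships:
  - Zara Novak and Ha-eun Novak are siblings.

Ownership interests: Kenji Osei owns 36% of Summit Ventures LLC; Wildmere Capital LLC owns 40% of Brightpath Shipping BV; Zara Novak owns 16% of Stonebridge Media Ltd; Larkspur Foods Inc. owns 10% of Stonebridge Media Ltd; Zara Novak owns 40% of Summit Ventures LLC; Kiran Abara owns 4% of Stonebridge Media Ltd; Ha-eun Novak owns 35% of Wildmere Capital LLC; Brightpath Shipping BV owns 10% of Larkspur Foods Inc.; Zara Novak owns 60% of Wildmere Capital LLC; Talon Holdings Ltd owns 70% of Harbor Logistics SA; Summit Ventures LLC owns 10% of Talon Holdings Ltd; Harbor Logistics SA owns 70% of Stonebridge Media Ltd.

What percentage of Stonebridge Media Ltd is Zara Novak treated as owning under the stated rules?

18.34%

By sibling attribution (R2), Zara Novak is treated as also owning Ha-eun Novak's interest in Wildmere Capital LLC, giving 60% + 35% = 95%.
Chain via Summit Ventures LLC → Talon Holdings Ltd → Harbor Logistics SA (R1): 40% × 10% × 70% × 70% = 1.96% of Stonebridge Media Ltd.
Chain via Wildmere Capital LLC → Brightpath Shipping BV → Larkspur Foods Inc. (R1): 95% × 40% × 10% × 10% = 0.38% of Stonebridge Media Ltd.
Direct interest in Stonebridge Media Ltd: 16%.
Aggregating (R3): 1.96% + 0.38% + 16% = 18.34%.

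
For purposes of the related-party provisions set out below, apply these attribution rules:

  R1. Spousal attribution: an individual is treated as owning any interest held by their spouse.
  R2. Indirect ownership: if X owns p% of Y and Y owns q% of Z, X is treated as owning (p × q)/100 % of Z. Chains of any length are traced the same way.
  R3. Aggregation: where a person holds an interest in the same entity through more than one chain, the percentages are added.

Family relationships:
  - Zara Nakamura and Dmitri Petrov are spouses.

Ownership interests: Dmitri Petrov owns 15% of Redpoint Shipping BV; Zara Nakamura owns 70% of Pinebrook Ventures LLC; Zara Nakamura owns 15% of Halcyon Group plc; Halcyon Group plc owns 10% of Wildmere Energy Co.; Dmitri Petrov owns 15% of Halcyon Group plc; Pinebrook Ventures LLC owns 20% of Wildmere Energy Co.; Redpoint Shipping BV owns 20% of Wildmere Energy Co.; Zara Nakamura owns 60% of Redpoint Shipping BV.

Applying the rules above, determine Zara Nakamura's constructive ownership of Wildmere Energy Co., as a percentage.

By spousal attribution (R1), Zara Nakamura is treated as also owning Dmitri Petrov's interest in Redpoint Shipping BV, giving 60% + 15% = 75%.
By spousal attribution (R1), Zara Nakamura is treated as also owning Dmitri Petrov's interest in Halcyon Group plc, giving 15% + 15% = 30%.
Chain via Pinebrook Ventures LLC (R2): 70% × 20% = 14% of Wildmere Energy Co.
Chain via Redpoint Shipping BV (R2): 75% × 20% = 15% of Wildmere Energy Co.
Chain via Halcyon Group plc (R2): 30% × 10% = 3% of Wildmere Energy Co.
Aggregating (R3): 14% + 15% + 3% = 32%.

32%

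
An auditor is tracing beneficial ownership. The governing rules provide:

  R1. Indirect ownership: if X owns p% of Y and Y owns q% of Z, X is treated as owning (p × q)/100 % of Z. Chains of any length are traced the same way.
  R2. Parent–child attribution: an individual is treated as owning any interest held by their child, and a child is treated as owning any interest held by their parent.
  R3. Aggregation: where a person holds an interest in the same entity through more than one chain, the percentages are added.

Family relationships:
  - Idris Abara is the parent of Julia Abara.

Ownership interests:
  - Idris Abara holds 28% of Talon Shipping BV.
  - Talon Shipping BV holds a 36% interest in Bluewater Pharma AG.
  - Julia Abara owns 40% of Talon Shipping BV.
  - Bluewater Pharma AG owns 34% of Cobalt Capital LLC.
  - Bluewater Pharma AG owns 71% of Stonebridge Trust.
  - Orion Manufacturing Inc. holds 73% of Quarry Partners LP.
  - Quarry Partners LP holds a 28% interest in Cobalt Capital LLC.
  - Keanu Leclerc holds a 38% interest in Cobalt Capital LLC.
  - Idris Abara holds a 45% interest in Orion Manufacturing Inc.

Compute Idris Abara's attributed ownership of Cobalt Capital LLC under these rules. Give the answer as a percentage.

17.5212%

By parent–child attribution (R2), Idris Abara is treated as also owning Julia Abara's interest in Talon Shipping BV, giving 28% + 40% = 68%.
Chain via Talon Shipping BV → Bluewater Pharma AG (R1): 68% × 36% × 34% = 8.3232% of Cobalt Capital LLC.
Chain via Orion Manufacturing Inc. → Quarry Partners LP (R1): 45% × 73% × 28% = 9.198% of Cobalt Capital LLC.
Aggregating (R3): 8.3232% + 9.198% = 17.5212%.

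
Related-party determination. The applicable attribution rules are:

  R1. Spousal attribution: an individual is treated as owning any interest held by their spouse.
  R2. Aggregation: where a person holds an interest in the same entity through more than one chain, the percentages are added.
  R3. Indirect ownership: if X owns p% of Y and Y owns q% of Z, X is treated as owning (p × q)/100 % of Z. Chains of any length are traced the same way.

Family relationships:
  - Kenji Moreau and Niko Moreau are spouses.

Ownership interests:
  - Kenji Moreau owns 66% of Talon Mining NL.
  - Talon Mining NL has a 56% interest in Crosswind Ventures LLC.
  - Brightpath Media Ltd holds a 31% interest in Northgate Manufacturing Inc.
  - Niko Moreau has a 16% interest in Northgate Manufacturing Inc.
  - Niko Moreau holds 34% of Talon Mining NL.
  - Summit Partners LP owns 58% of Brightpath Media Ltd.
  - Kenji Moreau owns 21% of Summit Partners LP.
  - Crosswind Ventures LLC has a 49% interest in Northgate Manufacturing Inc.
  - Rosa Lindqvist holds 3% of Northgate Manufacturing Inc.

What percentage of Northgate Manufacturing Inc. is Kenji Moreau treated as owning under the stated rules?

47.2158%

By spousal attribution (R1), Kenji Moreau is treated as also owning Niko Moreau's interest in Talon Mining NL, giving 66% + 34% = 100%.
By spousal attribution (R1), Kenji Moreau is treated as owning Niko Moreau's 16% interest in Northgate Manufacturing Inc.
Chain via Talon Mining NL → Crosswind Ventures LLC (R3): 100% × 56% × 49% = 27.44% of Northgate Manufacturing Inc.
Chain via Summit Partners LP → Brightpath Media Ltd (R3): 21% × 58% × 31% = 3.7758% of Northgate Manufacturing Inc.
Direct interest in Northgate Manufacturing Inc: 16%.
Aggregating (R2): 27.44% + 3.7758% + 16% = 47.2158%.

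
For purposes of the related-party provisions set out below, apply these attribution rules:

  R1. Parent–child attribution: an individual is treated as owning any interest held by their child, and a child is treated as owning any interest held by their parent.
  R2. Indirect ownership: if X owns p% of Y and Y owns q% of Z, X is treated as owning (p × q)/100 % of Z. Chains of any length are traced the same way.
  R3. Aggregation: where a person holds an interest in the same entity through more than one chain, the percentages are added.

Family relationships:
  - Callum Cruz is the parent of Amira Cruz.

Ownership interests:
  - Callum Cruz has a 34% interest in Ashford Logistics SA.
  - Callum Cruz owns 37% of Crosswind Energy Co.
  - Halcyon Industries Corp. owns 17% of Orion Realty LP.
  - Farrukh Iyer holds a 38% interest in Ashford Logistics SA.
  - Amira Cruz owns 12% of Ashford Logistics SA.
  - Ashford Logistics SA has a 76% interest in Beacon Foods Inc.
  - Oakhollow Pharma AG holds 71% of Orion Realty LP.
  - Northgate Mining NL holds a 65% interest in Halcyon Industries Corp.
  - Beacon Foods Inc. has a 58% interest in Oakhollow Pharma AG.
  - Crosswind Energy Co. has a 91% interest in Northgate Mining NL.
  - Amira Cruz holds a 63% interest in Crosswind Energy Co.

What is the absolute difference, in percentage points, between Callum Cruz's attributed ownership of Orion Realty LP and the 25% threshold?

By parent–child attribution (R1), Callum Cruz is treated as also owning Amira Cruz's interest in Ashford Logistics SA, giving 34% + 12% = 46%.
By parent–child attribution (R1), Callum Cruz is treated as also owning Amira Cruz's interest in Crosswind Energy Co, giving 37% + 63% = 100%.
Chain via Ashford Logistics SA → Beacon Foods Inc. → Oakhollow Pharma AG (R2): 46% × 76% × 58% × 71% = 14.396528% of Orion Realty LP.
Chain via Crosswind Energy Co. → Northgate Mining NL → Halcyon Industries Corp. (R2): 100% × 91% × 65% × 17% = 10.0555% of Orion Realty LP.
Aggregating (R3): 14.396528% + 10.0555% = 24.452028%.
24.452028% falls short of the 25% threshold by 0.547972 percentage points.

0.547972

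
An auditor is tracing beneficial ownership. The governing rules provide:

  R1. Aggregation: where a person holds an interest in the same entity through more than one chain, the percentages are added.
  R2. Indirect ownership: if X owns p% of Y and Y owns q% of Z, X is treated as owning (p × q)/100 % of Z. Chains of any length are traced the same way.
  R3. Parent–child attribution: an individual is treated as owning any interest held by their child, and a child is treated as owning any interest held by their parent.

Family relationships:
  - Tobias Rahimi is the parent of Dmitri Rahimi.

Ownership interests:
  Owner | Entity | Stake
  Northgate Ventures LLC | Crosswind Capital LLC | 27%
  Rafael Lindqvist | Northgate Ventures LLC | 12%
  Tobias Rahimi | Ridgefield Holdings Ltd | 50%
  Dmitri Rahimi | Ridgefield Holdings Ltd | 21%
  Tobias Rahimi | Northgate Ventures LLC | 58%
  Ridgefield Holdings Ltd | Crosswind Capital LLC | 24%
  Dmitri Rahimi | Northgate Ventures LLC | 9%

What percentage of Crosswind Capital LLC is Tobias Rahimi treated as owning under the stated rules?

By parent–child attribution (R3), Tobias Rahimi is treated as also owning Dmitri Rahimi's interest in Northgate Ventures LLC, giving 58% + 9% = 67%.
By parent–child attribution (R3), Tobias Rahimi is treated as also owning Dmitri Rahimi's interest in Ridgefield Holdings Ltd, giving 50% + 21% = 71%.
Chain via Northgate Ventures LLC (R2): 67% × 27% = 18.09% of Crosswind Capital LLC.
Chain via Ridgefield Holdings Ltd (R2): 71% × 24% = 17.04% of Crosswind Capital LLC.
Aggregating (R1): 18.09% + 17.04% = 35.13%.

35.13%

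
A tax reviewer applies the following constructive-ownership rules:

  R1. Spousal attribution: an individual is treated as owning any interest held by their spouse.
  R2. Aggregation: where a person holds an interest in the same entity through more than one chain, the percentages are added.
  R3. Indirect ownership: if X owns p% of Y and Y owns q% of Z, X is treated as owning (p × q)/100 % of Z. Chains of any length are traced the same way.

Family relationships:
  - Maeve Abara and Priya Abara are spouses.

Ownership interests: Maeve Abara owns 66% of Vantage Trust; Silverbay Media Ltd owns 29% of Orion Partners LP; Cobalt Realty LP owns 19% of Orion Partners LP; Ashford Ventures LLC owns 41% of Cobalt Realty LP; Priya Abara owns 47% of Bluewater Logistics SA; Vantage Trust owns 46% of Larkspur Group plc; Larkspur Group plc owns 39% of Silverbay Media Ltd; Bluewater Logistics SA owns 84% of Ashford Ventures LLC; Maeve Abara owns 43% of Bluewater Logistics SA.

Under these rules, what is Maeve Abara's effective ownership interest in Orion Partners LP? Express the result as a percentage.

By spousal attribution (R1), Maeve Abara is treated as also owning Priya Abara's interest in Bluewater Logistics SA, giving 43% + 47% = 90%.
Chain via Bluewater Logistics SA → Ashford Ventures LLC → Cobalt Realty LP (R3): 90% × 84% × 41% × 19% = 5.88924% of Orion Partners LP.
Chain via Vantage Trust → Larkspur Group plc → Silverbay Media Ltd (R3): 66% × 46% × 39% × 29% = 3.433716% of Orion Partners LP.
Aggregating (R2): 5.88924% + 3.433716% = 9.322956%.

9.322956%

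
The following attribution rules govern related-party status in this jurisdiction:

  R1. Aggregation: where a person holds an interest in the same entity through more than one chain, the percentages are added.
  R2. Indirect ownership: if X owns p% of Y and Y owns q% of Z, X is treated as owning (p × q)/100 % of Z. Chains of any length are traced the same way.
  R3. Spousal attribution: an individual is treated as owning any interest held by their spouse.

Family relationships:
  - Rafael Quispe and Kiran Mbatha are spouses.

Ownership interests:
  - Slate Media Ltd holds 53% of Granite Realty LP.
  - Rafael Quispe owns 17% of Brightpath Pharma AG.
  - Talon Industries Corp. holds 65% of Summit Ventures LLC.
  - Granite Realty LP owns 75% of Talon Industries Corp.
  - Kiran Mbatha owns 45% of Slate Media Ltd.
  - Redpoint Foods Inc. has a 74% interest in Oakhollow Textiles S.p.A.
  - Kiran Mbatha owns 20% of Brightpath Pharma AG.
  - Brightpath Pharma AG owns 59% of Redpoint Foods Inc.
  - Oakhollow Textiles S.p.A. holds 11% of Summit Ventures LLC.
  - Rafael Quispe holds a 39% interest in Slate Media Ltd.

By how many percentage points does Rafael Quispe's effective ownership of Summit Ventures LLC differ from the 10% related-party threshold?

13.480462

By spousal attribution (R3), Rafael Quispe is treated as also owning Kiran Mbatha's interest in Slate Media Ltd, giving 39% + 45% = 84%.
By spousal attribution (R3), Rafael Quispe is treated as also owning Kiran Mbatha's interest in Brightpath Pharma AG, giving 17% + 20% = 37%.
Chain via Slate Media Ltd → Granite Realty LP → Talon Industries Corp. (R2): 84% × 53% × 75% × 65% = 21.7035% of Summit Ventures LLC.
Chain via Brightpath Pharma AG → Redpoint Foods Inc. → Oakhollow Textiles S.p.A. (R2): 37% × 59% × 74% × 11% = 1.776962% of Summit Ventures LLC.
Aggregating (R1): 21.7035% + 1.776962% = 23.480462%.
23.480462% exceeds the 10% threshold by 13.480462 percentage points.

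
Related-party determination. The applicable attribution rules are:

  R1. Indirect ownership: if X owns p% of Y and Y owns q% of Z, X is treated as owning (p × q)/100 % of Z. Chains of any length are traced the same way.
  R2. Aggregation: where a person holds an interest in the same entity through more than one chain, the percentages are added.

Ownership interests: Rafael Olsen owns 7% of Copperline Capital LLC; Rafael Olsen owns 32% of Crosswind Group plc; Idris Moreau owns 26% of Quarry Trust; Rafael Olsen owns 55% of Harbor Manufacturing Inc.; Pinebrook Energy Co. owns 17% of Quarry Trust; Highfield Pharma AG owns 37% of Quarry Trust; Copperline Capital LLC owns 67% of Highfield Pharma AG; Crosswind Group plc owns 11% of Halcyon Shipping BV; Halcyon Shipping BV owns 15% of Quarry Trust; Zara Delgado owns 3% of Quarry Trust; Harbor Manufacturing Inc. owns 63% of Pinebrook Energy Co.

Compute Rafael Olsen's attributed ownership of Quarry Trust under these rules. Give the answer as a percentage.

8.1538%

Chain via Harbor Manufacturing Inc. → Pinebrook Energy Co. (R1): 55% × 63% × 17% = 5.8905% of Quarry Trust.
Chain via Crosswind Group plc → Halcyon Shipping BV (R1): 32% × 11% × 15% = 0.528% of Quarry Trust.
Chain via Copperline Capital LLC → Highfield Pharma AG (R1): 7% × 67% × 37% = 1.7353% of Quarry Trust.
Aggregating (R2): 5.8905% + 0.528% + 1.7353% = 8.1538%.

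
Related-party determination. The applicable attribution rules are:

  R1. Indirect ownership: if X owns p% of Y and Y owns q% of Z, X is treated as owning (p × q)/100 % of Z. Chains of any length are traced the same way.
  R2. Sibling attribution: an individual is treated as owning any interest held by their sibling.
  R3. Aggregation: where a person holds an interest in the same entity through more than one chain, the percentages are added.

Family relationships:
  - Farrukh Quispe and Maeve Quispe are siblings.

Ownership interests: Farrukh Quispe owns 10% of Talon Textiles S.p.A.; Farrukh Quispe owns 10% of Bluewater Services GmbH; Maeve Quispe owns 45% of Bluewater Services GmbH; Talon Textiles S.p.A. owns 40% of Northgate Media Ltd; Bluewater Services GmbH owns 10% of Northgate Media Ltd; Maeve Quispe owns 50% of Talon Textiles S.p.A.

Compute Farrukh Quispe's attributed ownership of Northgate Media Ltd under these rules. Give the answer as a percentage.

29.5%

By sibling attribution (R2), Farrukh Quispe is treated as also owning Maeve Quispe's interest in Talon Textiles S.p.A, giving 10% + 50% = 60%.
By sibling attribution (R2), Farrukh Quispe is treated as also owning Maeve Quispe's interest in Bluewater Services GmbH, giving 10% + 45% = 55%.
Chain via Talon Textiles S.p.A. (R1): 60% × 40% = 24% of Northgate Media Ltd.
Chain via Bluewater Services GmbH (R1): 55% × 10% = 5.5% of Northgate Media Ltd.
Aggregating (R3): 24% + 5.5% = 29.5%.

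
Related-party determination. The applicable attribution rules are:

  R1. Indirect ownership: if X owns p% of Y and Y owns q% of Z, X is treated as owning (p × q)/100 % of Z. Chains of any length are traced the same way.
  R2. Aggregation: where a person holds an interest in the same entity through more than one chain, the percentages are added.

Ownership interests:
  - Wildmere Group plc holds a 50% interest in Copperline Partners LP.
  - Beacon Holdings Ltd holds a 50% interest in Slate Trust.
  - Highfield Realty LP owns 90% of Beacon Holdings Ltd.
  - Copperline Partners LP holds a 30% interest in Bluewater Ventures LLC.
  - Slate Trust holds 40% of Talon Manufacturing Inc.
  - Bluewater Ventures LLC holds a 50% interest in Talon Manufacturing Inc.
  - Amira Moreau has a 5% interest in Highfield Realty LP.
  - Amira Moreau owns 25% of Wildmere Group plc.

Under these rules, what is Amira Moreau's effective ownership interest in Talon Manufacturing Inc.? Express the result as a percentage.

2.775%

Chain via Wildmere Group plc → Copperline Partners LP → Bluewater Ventures LLC (R1): 25% × 50% × 30% × 50% = 1.875% of Talon Manufacturing Inc.
Chain via Highfield Realty LP → Beacon Holdings Ltd → Slate Trust (R1): 5% × 90% × 50% × 40% = 0.9% of Talon Manufacturing Inc.
Aggregating (R2): 1.875% + 0.9% = 2.775%.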